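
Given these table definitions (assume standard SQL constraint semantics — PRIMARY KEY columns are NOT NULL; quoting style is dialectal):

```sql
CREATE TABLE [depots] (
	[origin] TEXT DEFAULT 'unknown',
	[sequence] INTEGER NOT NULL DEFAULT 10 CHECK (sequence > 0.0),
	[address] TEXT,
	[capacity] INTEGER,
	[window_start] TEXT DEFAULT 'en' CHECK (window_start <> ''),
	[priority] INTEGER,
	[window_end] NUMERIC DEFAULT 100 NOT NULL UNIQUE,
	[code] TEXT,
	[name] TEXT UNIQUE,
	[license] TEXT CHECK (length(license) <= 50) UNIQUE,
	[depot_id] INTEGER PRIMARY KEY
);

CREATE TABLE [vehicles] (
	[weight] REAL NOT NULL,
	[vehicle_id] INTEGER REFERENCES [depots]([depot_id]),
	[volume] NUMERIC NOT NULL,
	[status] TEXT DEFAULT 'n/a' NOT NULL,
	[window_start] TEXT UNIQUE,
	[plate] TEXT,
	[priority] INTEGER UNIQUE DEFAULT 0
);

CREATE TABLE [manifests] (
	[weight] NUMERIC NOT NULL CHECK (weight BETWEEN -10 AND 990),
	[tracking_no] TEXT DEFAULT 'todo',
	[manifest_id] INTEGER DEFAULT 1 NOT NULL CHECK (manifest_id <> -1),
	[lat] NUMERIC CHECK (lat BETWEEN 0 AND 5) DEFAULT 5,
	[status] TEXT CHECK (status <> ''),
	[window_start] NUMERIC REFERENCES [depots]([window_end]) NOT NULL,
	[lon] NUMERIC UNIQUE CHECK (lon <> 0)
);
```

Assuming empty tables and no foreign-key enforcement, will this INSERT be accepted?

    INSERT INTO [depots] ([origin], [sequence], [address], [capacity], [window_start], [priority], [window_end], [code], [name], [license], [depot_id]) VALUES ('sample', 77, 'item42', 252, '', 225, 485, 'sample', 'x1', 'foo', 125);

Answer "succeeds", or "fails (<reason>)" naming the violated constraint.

fails (CHECK on window_start)

The value '' for window_start violates CHECK (window_start <> '').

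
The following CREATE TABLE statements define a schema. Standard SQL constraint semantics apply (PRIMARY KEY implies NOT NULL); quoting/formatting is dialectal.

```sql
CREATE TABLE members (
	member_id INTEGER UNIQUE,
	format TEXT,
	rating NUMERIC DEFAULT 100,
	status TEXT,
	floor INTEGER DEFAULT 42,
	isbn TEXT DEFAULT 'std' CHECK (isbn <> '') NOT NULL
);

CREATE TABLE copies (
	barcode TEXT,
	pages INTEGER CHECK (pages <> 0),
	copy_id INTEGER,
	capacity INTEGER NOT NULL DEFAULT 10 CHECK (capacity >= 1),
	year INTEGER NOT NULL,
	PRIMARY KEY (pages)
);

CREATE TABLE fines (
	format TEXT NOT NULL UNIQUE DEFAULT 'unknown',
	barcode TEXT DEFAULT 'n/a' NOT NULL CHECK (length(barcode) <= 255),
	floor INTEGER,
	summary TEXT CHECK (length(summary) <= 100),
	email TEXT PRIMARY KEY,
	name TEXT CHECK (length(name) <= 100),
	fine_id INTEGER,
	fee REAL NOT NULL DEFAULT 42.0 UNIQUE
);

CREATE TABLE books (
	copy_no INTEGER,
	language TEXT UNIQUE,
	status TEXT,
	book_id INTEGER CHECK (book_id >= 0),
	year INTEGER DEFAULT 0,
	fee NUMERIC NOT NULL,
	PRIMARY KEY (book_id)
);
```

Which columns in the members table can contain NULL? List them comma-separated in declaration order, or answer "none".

member_id, format, rating, status, floor

- member_id: UNIQUE does not imply NOT NULL → nullable.
- format: no NOT NULL constraint applies → nullable.
- rating: DEFAULT only fills an omitted column; an explicit NULL is still allowed → nullable.
- status: no NOT NULL constraint applies → nullable.
- floor: DEFAULT only fills an omitted column; an explicit NULL is still allowed → nullable.
- isbn: declared NOT NULL → not nullable.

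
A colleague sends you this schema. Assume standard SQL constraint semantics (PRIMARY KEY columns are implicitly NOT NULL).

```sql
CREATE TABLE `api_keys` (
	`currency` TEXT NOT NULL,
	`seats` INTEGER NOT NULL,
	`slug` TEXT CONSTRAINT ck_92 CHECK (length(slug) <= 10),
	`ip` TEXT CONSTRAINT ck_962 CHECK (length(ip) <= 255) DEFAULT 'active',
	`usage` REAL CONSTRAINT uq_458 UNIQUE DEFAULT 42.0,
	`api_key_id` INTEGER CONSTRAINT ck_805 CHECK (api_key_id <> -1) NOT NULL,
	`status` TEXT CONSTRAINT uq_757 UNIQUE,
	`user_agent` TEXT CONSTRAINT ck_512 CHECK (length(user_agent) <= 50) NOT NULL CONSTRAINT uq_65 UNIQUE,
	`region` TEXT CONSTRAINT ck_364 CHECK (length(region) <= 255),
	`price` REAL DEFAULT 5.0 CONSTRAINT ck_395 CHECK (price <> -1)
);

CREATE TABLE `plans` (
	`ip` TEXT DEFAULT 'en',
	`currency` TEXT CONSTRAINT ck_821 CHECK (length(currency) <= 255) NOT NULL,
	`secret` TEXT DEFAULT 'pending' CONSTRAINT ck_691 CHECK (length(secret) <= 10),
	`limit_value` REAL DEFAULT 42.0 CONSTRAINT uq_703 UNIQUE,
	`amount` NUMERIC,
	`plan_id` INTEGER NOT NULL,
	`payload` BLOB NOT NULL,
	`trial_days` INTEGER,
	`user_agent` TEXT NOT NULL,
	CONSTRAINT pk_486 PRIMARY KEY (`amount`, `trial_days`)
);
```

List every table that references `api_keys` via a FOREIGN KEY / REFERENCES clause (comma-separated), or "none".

No REFERENCES clause anywhere in the schema names api_keys.

none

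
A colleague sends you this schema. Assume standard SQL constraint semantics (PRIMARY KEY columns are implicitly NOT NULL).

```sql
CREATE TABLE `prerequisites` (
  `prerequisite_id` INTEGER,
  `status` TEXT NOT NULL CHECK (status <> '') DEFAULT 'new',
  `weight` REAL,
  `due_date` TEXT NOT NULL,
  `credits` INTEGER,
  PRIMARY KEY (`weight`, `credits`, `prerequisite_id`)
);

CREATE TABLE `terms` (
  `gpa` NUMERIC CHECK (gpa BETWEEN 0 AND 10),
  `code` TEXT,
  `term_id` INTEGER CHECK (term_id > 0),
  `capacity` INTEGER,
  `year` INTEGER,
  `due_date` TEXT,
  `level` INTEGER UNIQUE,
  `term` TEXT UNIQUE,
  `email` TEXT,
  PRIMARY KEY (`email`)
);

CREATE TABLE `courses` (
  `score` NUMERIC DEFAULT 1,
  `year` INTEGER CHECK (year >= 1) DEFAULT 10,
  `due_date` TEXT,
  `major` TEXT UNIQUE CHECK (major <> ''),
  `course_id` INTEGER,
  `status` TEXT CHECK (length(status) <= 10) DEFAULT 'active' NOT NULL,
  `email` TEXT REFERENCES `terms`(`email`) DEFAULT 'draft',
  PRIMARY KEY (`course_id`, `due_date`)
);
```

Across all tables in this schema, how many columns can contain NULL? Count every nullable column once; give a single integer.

prerequisites: 0 nullable (none — PK (weight, credits, prerequisite_id) and explicit NOT NULL columns excluded).
terms: 8 nullable (gpa, code, term_id, capacity, year, due_date, level, term — PK (email) and explicit NOT NULL columns excluded).
courses: 4 nullable (score, year, major, email — PK (course_id, due_date) and explicit NOT NULL columns excluded).
Total: 0 + 8 + 4 = 12.

12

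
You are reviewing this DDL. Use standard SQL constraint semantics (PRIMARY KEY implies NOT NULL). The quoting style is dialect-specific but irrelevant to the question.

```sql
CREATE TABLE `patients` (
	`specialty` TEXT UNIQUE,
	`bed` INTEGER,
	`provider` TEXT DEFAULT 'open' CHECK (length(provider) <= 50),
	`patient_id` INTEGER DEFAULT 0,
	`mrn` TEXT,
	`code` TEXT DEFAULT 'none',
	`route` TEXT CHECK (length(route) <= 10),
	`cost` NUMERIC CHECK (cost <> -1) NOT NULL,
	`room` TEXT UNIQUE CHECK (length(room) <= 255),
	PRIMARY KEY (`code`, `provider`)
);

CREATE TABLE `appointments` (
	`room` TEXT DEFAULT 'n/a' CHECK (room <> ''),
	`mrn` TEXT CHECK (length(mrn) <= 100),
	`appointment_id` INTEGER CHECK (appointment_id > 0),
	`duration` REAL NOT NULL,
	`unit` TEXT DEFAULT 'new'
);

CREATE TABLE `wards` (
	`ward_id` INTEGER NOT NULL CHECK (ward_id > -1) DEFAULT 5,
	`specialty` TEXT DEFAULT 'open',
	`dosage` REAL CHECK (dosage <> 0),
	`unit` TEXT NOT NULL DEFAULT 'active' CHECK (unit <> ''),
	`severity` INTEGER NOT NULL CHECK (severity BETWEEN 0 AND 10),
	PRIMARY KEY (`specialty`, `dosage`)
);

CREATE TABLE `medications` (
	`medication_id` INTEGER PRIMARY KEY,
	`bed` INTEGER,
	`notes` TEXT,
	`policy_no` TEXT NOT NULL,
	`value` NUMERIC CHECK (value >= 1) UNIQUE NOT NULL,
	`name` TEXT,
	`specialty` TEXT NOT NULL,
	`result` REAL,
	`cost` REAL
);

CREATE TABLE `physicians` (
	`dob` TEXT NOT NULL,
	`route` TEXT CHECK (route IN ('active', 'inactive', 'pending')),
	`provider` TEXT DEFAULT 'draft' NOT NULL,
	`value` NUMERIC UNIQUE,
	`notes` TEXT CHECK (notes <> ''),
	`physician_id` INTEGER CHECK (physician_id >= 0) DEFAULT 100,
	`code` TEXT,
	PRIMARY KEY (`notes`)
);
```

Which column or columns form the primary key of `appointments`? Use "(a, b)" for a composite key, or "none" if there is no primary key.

No column is declared PRIMARY KEY inline, and there is no table-level PRIMARY KEY clause in appointments.

none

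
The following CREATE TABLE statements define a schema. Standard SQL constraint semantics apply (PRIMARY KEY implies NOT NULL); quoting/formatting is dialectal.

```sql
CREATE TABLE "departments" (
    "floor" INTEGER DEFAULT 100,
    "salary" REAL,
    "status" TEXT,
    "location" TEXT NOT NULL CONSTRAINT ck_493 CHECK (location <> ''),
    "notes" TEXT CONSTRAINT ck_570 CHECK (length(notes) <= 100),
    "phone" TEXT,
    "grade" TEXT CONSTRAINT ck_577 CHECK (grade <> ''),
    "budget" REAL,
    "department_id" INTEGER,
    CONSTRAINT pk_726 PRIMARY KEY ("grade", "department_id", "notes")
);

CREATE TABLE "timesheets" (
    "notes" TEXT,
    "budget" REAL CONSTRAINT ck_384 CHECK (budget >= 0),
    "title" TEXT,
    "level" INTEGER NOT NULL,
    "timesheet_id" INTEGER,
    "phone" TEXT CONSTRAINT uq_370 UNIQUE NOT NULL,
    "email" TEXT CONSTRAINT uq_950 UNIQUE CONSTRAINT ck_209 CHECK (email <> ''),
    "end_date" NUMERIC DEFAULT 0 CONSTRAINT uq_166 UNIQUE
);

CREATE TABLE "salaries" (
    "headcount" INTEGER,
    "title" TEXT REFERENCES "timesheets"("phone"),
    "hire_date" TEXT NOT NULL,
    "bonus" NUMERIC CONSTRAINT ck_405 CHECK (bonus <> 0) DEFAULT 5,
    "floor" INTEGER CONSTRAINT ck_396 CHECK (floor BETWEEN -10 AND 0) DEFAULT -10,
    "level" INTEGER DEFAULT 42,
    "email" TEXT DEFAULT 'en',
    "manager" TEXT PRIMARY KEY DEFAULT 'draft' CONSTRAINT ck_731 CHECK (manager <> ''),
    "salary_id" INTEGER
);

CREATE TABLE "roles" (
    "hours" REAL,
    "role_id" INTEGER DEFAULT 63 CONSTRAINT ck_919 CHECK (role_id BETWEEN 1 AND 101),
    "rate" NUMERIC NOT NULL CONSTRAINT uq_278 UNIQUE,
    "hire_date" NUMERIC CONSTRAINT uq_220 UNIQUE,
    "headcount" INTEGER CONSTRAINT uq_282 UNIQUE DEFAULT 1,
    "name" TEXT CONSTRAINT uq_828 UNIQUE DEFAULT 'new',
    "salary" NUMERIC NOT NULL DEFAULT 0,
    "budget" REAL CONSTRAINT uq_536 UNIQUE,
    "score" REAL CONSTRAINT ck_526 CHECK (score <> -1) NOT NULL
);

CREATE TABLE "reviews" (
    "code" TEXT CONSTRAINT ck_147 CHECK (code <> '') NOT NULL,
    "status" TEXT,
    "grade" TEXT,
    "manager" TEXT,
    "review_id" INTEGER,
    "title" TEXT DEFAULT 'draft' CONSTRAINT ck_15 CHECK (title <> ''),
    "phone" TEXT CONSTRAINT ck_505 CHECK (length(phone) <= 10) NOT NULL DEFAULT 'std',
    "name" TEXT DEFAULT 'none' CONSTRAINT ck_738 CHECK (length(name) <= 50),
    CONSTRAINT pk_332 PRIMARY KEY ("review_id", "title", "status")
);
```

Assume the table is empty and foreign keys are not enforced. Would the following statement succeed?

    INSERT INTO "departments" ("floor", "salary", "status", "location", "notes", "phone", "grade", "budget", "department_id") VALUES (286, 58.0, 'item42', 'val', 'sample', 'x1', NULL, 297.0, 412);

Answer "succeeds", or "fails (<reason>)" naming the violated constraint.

fails (NOT NULL on grade)

grade is explicitly set to NULL, but grade is part of the PRIMARY KEY (implied NOT NULL).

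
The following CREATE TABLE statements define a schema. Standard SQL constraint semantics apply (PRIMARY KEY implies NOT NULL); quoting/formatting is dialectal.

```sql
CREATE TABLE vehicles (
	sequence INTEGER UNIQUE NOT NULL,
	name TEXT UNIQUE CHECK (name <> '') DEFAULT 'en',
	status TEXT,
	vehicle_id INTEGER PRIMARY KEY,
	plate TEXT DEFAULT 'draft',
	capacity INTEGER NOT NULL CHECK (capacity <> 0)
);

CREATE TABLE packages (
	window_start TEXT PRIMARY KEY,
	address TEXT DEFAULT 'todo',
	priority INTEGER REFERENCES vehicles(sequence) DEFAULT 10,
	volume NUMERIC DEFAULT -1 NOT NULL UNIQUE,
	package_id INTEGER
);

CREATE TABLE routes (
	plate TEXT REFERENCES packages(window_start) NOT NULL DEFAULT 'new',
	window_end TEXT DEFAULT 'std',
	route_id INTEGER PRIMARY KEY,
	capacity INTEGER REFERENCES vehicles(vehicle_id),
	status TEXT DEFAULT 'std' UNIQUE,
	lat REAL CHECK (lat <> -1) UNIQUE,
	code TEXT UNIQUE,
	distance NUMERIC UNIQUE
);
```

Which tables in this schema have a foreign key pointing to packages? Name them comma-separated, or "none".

- routes.plate references packages(window_start).

routes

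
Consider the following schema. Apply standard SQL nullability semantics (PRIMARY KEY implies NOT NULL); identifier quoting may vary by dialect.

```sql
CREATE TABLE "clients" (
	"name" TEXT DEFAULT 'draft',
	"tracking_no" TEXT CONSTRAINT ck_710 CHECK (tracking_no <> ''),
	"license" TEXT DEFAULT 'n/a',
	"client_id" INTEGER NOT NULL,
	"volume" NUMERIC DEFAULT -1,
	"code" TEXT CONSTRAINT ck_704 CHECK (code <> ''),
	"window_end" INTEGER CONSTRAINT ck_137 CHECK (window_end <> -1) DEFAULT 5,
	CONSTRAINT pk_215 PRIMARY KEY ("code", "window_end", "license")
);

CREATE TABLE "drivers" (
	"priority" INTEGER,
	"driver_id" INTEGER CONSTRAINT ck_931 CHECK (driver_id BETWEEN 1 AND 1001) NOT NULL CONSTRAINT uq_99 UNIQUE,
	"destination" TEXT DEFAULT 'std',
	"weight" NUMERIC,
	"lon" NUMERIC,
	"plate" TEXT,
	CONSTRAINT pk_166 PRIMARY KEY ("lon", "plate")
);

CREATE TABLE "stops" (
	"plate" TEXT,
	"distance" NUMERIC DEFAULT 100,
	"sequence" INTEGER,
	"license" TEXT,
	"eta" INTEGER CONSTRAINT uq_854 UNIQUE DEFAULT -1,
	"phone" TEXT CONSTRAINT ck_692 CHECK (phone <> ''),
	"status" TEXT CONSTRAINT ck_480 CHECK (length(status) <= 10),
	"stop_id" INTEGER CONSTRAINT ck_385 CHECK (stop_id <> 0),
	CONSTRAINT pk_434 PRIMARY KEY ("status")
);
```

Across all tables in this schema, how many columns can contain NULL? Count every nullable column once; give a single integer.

clients: 3 nullable (name, tracking_no, volume — PK (code, window_end, license) and explicit NOT NULL columns excluded).
drivers: 3 nullable (priority, destination, weight — PK (lon, plate) and explicit NOT NULL columns excluded).
stops: 7 nullable (plate, distance, sequence, license, eta, phone, stop_id — PK (status) and explicit NOT NULL columns excluded).
Total: 3 + 3 + 7 = 13.

13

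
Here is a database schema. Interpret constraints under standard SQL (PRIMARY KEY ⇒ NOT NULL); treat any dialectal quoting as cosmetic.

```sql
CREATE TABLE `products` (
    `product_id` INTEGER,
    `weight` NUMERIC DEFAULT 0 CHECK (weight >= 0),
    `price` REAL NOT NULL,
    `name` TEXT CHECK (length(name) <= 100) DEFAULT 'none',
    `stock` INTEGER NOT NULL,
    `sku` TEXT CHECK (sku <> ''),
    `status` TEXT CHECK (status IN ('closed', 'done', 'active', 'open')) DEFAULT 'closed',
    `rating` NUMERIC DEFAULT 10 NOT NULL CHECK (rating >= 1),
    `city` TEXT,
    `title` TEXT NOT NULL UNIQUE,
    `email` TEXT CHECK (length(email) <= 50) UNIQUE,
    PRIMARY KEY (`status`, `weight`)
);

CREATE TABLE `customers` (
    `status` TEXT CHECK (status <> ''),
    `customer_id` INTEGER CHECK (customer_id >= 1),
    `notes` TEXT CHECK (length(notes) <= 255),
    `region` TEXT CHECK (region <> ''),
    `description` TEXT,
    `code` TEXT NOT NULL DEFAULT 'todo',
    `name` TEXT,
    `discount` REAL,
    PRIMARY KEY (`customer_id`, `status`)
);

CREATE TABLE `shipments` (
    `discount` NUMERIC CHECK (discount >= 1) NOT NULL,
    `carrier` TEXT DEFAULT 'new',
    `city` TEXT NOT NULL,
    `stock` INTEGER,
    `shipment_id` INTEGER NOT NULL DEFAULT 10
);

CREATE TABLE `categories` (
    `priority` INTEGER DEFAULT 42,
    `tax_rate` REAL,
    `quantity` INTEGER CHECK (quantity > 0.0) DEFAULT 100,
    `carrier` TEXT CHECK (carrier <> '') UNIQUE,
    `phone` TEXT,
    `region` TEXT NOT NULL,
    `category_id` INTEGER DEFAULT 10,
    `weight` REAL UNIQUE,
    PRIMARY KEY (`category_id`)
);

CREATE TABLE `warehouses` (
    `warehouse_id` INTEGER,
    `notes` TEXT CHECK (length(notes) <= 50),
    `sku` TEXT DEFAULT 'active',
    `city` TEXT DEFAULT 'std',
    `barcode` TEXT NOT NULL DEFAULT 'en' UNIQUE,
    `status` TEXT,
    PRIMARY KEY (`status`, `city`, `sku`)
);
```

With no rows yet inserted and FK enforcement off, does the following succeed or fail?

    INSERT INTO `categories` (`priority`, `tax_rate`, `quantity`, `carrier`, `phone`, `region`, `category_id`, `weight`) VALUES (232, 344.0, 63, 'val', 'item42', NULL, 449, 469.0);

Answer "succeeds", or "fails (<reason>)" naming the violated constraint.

fails (NOT NULL on region)

region is explicitly set to NULL, but region is declared NOT NULL.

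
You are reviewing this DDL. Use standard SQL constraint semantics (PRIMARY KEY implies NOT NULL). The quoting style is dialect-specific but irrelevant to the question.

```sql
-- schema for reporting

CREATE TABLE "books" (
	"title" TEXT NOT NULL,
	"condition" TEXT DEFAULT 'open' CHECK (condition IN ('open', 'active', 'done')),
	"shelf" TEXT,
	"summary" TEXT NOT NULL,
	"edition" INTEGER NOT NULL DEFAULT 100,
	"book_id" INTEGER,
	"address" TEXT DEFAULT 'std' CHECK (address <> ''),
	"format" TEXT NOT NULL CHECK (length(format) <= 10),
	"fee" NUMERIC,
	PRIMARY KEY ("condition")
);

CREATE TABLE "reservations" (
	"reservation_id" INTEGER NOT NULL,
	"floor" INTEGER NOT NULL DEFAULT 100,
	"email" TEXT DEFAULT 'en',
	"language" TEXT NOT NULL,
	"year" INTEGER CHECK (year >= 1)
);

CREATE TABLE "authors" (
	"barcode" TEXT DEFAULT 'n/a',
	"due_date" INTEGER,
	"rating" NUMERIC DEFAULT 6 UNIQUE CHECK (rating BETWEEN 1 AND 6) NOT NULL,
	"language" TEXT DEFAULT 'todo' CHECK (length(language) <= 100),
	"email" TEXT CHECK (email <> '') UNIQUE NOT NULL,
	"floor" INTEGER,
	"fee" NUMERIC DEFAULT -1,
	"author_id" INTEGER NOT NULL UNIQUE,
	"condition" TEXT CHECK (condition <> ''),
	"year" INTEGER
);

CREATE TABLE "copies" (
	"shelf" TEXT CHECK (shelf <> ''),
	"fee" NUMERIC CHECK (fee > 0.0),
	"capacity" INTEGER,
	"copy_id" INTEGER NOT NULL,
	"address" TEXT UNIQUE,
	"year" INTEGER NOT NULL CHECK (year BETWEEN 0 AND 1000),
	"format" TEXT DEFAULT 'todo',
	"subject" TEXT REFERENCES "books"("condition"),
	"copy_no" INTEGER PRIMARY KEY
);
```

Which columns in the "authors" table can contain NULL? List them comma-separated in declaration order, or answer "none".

barcode, due_date, language, floor, fee, condition, year

- barcode: DEFAULT only fills an omitted column; an explicit NULL is still allowed → nullable.
- due_date: no NOT NULL constraint applies → nullable.
- rating: declared NOT NULL → not nullable.
- language: CHECK does not forbid NULL (a CHECK constraint passes when its expression is NULL) → nullable.
- email: declared NOT NULL → not nullable.
- floor: no NOT NULL constraint applies → nullable.
- fee: DEFAULT only fills an omitted column; an explicit NULL is still allowed → nullable.
- author_id: declared NOT NULL → not nullable.
- condition: CHECK does not forbid NULL (a CHECK constraint passes when its expression is NULL) → nullable.
- year: no NOT NULL constraint applies → nullable.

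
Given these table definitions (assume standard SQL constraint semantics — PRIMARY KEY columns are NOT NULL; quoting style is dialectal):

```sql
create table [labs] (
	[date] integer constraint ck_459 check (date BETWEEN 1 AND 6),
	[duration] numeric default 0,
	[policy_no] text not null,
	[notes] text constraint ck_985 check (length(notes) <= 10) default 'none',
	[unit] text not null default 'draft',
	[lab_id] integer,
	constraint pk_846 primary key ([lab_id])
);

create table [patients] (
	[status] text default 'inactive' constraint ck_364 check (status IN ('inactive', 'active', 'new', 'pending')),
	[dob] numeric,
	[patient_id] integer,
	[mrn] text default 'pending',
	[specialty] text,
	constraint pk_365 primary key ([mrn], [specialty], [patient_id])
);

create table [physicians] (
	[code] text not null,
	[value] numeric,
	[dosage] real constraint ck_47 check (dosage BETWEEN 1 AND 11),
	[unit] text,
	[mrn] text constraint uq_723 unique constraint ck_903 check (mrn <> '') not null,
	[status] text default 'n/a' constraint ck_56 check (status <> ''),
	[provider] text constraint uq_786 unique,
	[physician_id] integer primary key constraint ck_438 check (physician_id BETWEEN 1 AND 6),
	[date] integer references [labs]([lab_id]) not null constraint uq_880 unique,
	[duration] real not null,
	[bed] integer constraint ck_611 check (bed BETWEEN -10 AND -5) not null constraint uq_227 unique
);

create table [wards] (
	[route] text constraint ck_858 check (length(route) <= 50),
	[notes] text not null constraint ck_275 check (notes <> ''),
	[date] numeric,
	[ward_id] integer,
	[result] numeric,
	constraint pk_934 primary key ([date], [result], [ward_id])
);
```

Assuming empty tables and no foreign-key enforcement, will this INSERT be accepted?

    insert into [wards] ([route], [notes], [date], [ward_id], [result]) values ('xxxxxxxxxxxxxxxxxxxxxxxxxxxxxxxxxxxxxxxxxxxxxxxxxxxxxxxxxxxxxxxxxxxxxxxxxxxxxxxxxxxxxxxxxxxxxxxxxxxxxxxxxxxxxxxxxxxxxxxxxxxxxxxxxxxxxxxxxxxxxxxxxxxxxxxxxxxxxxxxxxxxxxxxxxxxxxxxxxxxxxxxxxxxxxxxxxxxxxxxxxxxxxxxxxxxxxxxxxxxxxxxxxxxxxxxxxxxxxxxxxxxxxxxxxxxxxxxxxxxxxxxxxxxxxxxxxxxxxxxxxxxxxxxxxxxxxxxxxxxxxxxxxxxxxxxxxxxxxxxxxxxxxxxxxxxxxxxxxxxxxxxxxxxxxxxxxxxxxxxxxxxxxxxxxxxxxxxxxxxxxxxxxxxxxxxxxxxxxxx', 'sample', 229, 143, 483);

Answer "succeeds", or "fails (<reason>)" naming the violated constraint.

fails (CHECK on route)

The value 'xxxxxxxxxxxxxxxxxxxxxxxxxxxxxxxxxxxxxxxxxxxxxxxxxxxxxxxxxxxxxxxxxxxxxxxxxxxxxxxxxxxxxxxxxxxxxxxxxxxxxxxxxxxxxxxxxxxxxxxxxxxxxxxxxxxxxxxxxxxxxxxxxxxxxxxxxxxxxxxxxxxxxxxxxxxxxxxxxxxxxxxxxxxxxxxxxxxxxxxxxxxxxxxxxxxxxxxxxxxxxxxxxxxxxxxxxxxxxxxxxxxxxxxxxxxxxxxxxxxxxxxxxxxxxxxxxxxxxxxxxxxxxxxxxxxxxxxxxxxxxxxxxxxxxxxxxxxxxxxxxxxxxxxxxxxxxxxxxxxxxxxxxxxxxxxxxxxxxxxxxxxxxxxxxxxxxxxxxxxxxxxxxxxxxxxxxxxxxxxx' for route violates CHECK (length(route) <= 50).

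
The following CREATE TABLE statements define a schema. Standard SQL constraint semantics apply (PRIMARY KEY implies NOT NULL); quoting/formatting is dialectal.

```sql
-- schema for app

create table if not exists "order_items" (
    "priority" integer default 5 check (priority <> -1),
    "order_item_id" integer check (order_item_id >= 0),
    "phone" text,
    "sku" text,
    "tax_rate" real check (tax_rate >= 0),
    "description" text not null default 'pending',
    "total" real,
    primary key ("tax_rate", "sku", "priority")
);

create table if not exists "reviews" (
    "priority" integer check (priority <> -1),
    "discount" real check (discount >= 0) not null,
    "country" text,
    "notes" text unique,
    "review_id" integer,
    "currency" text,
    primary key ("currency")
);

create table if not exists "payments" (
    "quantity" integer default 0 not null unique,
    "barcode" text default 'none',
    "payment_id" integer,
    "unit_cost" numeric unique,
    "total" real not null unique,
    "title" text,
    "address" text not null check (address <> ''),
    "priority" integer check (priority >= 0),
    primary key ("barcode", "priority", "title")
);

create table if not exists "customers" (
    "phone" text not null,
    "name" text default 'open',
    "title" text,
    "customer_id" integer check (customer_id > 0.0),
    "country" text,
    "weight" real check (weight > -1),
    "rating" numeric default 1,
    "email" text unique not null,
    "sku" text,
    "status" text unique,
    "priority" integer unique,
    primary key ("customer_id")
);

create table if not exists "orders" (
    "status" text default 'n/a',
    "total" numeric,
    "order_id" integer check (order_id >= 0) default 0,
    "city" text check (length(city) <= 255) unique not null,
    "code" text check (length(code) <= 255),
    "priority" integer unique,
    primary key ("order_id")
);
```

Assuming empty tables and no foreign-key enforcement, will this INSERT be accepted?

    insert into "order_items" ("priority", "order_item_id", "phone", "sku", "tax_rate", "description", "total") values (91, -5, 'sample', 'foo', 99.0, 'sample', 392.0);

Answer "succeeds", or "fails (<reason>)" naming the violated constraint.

fails (CHECK on order_item_id)

The value -5 for order_item_id violates CHECK (order_item_id >= 0).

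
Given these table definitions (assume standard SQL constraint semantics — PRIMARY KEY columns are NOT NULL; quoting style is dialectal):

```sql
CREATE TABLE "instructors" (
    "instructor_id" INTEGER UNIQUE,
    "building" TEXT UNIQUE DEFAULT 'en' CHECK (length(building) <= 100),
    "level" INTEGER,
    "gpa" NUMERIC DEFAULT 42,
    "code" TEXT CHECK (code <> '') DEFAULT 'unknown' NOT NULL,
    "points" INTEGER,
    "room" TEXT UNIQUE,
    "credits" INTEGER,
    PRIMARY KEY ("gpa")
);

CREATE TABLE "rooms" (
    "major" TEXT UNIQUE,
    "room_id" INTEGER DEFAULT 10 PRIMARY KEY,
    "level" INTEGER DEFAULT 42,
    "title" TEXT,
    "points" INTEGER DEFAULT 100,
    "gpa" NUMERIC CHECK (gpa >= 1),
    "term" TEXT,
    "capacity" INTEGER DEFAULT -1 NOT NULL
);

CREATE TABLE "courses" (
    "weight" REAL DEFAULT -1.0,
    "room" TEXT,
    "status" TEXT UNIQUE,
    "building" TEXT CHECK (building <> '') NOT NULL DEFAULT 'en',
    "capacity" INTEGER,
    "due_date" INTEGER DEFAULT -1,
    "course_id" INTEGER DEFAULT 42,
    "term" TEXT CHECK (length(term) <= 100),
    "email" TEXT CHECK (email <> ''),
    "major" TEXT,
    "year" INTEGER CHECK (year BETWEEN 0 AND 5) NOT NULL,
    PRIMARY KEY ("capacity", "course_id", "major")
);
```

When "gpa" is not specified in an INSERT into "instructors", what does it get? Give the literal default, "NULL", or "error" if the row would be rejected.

gpa has an explicit DEFAULT 42.
When the column is omitted from an INSERT, that default is used.

42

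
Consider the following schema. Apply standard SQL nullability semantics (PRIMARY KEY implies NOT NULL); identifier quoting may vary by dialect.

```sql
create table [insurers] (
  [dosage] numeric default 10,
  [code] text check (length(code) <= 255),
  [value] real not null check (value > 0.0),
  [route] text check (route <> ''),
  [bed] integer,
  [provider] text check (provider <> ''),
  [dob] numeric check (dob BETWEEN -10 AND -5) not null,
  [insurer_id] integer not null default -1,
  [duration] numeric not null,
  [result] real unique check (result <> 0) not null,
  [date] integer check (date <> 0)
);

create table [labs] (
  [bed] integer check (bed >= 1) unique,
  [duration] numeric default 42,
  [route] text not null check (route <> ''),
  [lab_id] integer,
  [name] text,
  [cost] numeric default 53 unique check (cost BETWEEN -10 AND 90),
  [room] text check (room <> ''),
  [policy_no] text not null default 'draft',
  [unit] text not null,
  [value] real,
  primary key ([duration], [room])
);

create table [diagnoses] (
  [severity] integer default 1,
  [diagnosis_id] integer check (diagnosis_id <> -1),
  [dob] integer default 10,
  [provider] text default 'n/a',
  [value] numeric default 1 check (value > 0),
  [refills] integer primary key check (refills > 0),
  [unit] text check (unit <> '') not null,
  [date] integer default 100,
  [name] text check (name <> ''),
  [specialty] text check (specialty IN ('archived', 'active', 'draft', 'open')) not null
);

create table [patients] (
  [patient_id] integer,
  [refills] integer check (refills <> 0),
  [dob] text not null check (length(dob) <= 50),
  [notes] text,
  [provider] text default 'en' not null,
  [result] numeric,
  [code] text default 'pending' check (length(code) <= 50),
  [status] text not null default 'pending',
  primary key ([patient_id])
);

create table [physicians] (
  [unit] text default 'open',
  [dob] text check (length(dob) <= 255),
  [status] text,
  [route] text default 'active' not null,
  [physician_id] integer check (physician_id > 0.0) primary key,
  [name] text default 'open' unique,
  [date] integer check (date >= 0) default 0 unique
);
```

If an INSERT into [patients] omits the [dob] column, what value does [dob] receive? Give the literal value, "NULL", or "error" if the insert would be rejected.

dob has no DEFAULT clause.
Omitting it would insert NULL, but it is declared NOT NULL, so the INSERT fails.

error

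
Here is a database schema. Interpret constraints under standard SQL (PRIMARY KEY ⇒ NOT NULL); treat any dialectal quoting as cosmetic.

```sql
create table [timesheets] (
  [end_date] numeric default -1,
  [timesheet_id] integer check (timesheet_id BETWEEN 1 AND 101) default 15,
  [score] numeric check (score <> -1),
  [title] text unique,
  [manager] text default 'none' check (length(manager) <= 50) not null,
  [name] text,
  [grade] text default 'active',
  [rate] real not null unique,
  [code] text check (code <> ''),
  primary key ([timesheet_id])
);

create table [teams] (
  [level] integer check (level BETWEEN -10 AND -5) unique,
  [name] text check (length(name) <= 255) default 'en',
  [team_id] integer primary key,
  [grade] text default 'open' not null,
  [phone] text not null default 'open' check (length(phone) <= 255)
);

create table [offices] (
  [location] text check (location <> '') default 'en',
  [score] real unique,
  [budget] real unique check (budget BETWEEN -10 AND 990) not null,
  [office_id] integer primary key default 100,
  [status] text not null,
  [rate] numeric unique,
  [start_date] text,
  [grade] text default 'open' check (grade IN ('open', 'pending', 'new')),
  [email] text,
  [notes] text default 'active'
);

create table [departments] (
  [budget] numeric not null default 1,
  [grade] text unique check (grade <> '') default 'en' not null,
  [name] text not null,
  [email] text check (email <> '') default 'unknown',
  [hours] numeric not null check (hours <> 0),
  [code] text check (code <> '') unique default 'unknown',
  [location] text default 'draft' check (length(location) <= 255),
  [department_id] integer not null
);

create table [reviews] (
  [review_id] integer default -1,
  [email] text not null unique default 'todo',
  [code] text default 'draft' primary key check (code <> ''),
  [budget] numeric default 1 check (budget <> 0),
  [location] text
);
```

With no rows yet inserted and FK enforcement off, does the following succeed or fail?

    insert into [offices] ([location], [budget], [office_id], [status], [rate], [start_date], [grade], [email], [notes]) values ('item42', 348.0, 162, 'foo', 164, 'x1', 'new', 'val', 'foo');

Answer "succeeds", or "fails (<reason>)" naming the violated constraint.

succeeds

NOT NULL columns: budget is supplied; office_id is supplied; status is supplied.
CHECK constraints: 'item42' satisfies (location <> ''); 348.0 satisfies (budget BETWEEN -10 AND 990); 'new' satisfies (grade IN ('open', 'pending', 'new')).
No constraint is violated.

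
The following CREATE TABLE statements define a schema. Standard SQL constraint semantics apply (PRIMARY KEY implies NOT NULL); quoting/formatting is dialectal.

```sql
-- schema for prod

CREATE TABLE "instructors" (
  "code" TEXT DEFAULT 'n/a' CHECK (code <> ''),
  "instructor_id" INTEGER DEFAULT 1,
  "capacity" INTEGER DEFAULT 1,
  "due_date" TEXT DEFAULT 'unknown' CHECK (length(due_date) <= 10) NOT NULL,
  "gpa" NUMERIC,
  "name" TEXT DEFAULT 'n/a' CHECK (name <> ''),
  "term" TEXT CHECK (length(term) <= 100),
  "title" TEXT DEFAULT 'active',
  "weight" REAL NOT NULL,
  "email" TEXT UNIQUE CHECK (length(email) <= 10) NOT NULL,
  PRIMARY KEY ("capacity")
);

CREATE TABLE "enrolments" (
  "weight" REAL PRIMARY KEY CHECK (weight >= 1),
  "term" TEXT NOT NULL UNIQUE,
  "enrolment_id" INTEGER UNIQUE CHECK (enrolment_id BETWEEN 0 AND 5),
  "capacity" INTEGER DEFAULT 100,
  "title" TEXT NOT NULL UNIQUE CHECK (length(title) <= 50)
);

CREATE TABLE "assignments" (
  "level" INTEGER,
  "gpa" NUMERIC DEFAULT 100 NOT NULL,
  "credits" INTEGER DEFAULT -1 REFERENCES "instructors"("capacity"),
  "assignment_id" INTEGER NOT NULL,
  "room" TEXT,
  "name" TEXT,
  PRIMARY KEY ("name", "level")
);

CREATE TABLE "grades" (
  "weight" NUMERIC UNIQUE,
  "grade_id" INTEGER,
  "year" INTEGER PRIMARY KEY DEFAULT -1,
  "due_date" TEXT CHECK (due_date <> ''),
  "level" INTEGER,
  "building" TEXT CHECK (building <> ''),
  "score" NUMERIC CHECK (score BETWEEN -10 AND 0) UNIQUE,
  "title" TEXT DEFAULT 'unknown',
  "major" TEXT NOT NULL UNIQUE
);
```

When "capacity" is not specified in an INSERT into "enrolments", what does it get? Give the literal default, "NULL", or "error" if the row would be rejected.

100

capacity has an explicit DEFAULT 100.
When the column is omitted from an INSERT, that default is used.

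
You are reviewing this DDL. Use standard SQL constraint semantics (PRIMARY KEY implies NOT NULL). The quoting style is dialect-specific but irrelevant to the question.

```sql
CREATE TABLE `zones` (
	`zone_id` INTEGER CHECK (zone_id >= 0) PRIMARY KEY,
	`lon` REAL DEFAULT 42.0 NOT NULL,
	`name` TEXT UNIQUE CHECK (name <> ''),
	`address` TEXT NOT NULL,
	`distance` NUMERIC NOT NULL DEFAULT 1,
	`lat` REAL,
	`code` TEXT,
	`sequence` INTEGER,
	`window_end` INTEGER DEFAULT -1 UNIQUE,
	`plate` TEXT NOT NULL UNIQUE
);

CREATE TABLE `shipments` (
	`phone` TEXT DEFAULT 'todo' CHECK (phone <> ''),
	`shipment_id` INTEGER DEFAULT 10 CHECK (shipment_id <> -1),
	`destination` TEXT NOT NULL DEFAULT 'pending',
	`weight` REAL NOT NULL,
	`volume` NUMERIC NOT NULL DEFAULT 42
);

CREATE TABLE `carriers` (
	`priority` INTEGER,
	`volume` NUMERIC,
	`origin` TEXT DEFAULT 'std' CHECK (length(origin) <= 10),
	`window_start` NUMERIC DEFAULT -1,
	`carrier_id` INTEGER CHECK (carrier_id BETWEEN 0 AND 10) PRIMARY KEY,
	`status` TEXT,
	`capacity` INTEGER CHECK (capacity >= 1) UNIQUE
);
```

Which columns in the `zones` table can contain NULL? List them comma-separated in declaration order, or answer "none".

name, lat, code, sequence, window_end

- zone_id: part of the PRIMARY KEY, which implies NOT NULL → not nullable.
- lon: declared NOT NULL → not nullable.
- name: CHECK does not forbid NULL (a CHECK constraint passes when its expression is NULL) → nullable.
- address: declared NOT NULL → not nullable.
- distance: declared NOT NULL → not nullable.
- lat: no NOT NULL constraint applies → nullable.
- code: no NOT NULL constraint applies → nullable.
- sequence: no NOT NULL constraint applies → nullable.
- window_end: UNIQUE does not imply NOT NULL → nullable.
- plate: declared NOT NULL → not nullable.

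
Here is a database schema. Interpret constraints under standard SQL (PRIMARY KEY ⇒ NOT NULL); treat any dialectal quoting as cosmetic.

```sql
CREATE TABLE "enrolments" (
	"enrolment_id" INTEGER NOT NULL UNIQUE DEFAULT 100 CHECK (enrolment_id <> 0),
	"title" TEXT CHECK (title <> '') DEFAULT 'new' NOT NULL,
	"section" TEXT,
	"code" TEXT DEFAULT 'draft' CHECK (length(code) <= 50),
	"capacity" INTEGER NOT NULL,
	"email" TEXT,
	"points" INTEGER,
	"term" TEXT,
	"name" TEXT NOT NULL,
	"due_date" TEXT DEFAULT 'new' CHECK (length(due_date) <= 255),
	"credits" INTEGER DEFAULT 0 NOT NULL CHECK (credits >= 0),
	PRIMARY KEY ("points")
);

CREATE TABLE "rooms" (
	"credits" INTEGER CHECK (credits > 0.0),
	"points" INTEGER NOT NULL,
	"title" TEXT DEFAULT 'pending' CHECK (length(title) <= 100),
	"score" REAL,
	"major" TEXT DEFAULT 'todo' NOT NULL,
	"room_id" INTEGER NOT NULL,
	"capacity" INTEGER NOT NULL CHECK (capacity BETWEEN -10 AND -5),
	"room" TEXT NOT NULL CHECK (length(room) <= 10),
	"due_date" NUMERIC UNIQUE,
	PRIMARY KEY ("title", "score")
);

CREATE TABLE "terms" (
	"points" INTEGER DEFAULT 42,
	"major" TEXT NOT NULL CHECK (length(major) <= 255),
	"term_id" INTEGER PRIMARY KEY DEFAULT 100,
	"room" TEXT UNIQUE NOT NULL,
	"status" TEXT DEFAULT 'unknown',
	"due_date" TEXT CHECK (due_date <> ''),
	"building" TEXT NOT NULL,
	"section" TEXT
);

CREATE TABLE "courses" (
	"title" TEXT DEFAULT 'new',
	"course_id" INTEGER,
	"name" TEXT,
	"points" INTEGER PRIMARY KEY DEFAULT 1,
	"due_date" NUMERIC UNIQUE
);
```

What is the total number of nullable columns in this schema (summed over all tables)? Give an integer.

15

enrolments: 5 nullable (section, code, email, term, due_date — PK (points) and explicit NOT NULL columns excluded).
rooms: 2 nullable (credits, due_date — PK (title, score) and explicit NOT NULL columns excluded).
terms: 4 nullable (points, status, due_date, section — PK (term_id) and explicit NOT NULL columns excluded).
courses: 4 nullable (title, course_id, name, due_date — PK (points) and explicit NOT NULL columns excluded).
Total: 5 + 2 + 4 + 4 = 15.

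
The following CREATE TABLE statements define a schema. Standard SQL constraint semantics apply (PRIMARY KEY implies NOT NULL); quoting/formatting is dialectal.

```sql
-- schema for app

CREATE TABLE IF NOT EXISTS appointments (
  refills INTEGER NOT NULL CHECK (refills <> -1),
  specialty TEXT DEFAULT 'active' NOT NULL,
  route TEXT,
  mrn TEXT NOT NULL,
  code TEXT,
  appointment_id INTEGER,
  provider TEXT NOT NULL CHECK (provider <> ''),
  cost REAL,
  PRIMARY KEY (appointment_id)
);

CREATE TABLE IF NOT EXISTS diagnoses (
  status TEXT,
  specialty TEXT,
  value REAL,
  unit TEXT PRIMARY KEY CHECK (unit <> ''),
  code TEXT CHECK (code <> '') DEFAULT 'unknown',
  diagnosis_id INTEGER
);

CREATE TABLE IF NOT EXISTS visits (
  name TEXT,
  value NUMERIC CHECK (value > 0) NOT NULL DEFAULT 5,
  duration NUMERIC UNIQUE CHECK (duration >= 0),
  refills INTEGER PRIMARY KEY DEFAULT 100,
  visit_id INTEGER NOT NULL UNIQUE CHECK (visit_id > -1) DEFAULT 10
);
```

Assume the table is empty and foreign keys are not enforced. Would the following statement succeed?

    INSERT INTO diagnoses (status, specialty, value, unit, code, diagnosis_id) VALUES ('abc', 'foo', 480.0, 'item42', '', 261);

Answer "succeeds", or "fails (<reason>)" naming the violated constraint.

The value '' for code violates CHECK (code <> '').

fails (CHECK on code)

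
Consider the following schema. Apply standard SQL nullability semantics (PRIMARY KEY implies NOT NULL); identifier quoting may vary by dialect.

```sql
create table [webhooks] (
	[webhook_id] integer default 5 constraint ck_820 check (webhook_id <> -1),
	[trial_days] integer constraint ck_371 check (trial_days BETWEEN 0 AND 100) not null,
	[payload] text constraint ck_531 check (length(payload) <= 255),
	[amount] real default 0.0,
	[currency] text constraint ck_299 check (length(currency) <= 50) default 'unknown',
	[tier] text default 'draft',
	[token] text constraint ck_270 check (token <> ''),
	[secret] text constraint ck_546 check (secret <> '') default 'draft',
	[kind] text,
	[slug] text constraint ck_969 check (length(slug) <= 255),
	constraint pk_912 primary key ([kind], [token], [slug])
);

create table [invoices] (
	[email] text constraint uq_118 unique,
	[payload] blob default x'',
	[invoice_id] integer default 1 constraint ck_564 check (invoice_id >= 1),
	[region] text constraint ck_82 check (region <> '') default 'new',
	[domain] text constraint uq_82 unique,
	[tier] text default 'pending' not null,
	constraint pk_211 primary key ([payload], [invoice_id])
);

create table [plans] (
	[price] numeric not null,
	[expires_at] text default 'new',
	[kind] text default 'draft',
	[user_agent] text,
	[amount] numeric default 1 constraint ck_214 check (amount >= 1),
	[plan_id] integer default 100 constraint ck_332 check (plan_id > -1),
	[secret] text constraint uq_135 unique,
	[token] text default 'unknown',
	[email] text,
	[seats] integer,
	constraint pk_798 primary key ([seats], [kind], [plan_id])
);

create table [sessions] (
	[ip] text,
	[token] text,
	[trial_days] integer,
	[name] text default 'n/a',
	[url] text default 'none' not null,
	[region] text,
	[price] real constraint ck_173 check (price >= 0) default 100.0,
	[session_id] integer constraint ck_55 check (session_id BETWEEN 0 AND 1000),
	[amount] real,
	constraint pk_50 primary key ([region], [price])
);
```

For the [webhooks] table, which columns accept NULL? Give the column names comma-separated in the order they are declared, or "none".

webhook_id, payload, amount, currency, tier, secret

- webhook_id: CHECK does not forbid NULL (a CHECK constraint passes when its expression is NULL) → nullable.
- trial_days: declared NOT NULL → not nullable.
- payload: CHECK does not forbid NULL (a CHECK constraint passes when its expression is NULL) → nullable.
- amount: DEFAULT only fills an omitted column; an explicit NULL is still allowed → nullable.
- currency: CHECK does not forbid NULL (a CHECK constraint passes when its expression is NULL) → nullable.
- tier: DEFAULT only fills an omitted column; an explicit NULL is still allowed → nullable.
- token: part of the PRIMARY KEY, which implies NOT NULL → not nullable.
- secret: CHECK does not forbid NULL (a CHECK constraint passes when its expression is NULL) → nullable.
- kind: part of the PRIMARY KEY, which implies NOT NULL → not nullable.
- slug: part of the PRIMARY KEY, which implies NOT NULL → not nullable.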